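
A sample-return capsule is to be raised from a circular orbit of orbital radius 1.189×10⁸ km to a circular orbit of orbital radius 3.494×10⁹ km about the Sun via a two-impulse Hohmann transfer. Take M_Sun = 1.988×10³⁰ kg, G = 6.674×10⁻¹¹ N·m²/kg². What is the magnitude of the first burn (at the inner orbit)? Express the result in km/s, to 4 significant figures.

μ = GM = 6.674×10⁻¹¹ × 1.988×10³⁰ = 1.327×10²⁰ m³/s².
r₁ = 1.189×10⁸ km = 1.189×10¹¹ m.
r₂ = 3.494×10⁹ km = 3.494×10¹² m.
Transfer ellipse a_t = (r₁ + r₂)/2 = 1.806×10¹² m.
At r₁: circular v_c1 = √(μ/r₁) = 33400 m/s; transfer-perihelion v_p = √[μ(2/r₁ − 1/a_t)] = 46460 m/s.
Δv₁ = v_p − v_c1 = 13050 m/s.
= 13.05 km/s.

Δv ≈ 13.05 km/s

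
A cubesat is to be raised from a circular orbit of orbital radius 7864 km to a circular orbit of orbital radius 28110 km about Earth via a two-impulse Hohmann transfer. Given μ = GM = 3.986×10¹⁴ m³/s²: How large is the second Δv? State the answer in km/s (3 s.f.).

Δv ≈ 1.28 km/s

r₁ = 7864 km = 7.864×10⁶ m.
r₂ = 28110 km = 2.811×10⁷ m.
Transfer ellipse a_t = (r₁ + r₂)/2 = 1.799×10⁷ m.
At r₁: circular v_c1 = √(μ/r₁) = 7119 m/s; transfer-perigee v_p = √[μ(2/r₁ − 1/a_t)] = 8900 m/s.
At r₂: circular v_c2 = √(μ/r₂) = 3766 m/s; transfer-apogee v_a = √[μ(2/r₂ − 1/a_t)] = 2490 m/s.
Δv₂ = v_c2 − v_a = 1276 m/s.
= 1.276 km/s.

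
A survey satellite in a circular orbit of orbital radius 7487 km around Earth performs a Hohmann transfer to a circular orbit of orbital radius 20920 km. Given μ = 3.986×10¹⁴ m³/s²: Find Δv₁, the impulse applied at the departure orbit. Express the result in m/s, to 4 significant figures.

Δv ≈ 1559 m/s

r₁ = 7487 km = 7.487×10⁶ m.
r₂ = 20920 km = 2.092×10⁷ m.
Transfer ellipse a_t = (r₁ + r₂)/2 = 1.420×10⁷ m.
At r₁: circular v_c1 = √(μ/r₁) = 7297 m/s; transfer-perigee v_p = √[μ(2/r₁ − 1/a_t)] = 8855 m/s.
Δv₁ = v_p − v_c1 = 1559 m/s.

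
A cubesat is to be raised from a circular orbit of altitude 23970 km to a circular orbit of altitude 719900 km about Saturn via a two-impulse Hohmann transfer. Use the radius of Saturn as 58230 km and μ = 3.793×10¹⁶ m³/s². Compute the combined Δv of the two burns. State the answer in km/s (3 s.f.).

Δv_total ≈ 11.3 km/s

r₁ = 58230 + 23970 = 82200 km = 8.2200×10⁷ m.
r₂ = 58230 + 719900 = 778130 km = 7.7813×10⁸ m.
Transfer ellipse a_t = (r₁ + r₂)/2 = 4.302×10⁸ m.
At r₁: circular v_c1 = √(μ/r₁) = 21480 m/s; transfer-perikrone v_p = √[μ(2/r₁ − 1/a_t)] = 28890 m/s.
Δv₁ = v_p − v_c1 = 7410 m/s.
At r₂: circular v_c2 = √(μ/r₂) = 6982 m/s; transfer-apokrone v_a = √[μ(2/r₂ − 1/a_t)] = 3052 m/s.
Δv₂ = v_c2 − v_a = 3930 m/s.
Total Δv = Δv₁ + Δv₂ = 11340 m/s = 11.34 km/s.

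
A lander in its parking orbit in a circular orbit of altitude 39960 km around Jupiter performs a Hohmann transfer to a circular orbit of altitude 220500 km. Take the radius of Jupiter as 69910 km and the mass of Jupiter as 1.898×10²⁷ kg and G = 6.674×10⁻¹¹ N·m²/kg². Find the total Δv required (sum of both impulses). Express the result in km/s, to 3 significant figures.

Δv_total ≈ 12.4 km/s

μ = GM = 6.674×10⁻¹¹ × 1.898×10²⁷ = 1.267×10¹⁷ m³/s².
r₁ = 69910 + 39960 = 109870 km = 1.0987×10⁸ m.
r₂ = 69910 + 220500 = 290410 km = 2.9041×10⁸ m.
Transfer ellipse a_t = (r₁ + r₂)/2 = 2.001×10⁸ m.
At r₁: circular v_c1 = √(μ/r₁) = 33950 m/s; transfer-perijove v_p = √[μ(2/r₁ − 1/a_t)] = 40900 m/s.
Δv₁ = v_p − v_c1 = 6947 m/s.
At r₂: circular v_c2 = √(μ/r₂) = 20890 m/s; transfer-apojove v_a = √[μ(2/r₂ − 1/a_t)] = 15470 m/s.
Δv₂ = v_c2 − v_a = 5411 m/s.
Total Δv = Δv₁ + Δv₂ = 12360 m/s = 12.36 km/s.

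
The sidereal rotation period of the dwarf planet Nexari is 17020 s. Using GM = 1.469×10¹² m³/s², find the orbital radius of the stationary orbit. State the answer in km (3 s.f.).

r_sync ≈ 2210 km

A synchronous orbit has period T, so by Kepler's third law a = (μT²/4π²)^(1/3).
μT²/4π² = 1.469×10¹² × (1.702×10⁴)² / 39.48 = 1.078×10¹⁹ m³.
a = 2.209×10⁶ m = 2209.0 km.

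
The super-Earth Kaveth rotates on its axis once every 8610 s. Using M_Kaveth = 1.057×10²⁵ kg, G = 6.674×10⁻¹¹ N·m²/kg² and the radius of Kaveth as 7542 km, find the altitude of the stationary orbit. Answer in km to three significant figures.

h_sync ≈ 3440 km

μ = GM = 6.674×10⁻¹¹ × 1.057×10²⁵ = 7.054×10¹⁴ m³/s².
A synchronous orbit has period T, so by Kepler's third law a = (μT²/4π²)^(1/3).
μT²/4π² = 7.054×10¹⁴ × (8.610×10³)² / 39.48 = 1.325×10²¹ m³.
a = 1.098×10⁷ m = 10983 km.
Altitude h = a − R = 10983 − 7542 = 3440.5 km.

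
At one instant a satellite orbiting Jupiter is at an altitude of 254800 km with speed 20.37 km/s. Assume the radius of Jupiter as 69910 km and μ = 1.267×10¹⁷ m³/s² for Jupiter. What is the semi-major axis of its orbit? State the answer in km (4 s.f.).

r = 69910 + 254800 = 3.2471×10⁵ km = 3.247×10⁸ m.
Specific orbital energy ε = v²/2 − μ/r = (20370)²/2 − 1.267×10¹⁷/3.247×10⁸ = -1.827×10⁸ J/kg.
Since ε = −μ/(2a), a = −μ/(2ε) = 3.467×10⁸ m = 3.4669×10⁵ km.

a ≈ 3.467×10⁵ km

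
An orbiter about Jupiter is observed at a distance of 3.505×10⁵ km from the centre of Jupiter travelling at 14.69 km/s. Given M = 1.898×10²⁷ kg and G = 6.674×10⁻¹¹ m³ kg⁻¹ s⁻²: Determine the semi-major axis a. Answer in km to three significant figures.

a ≈ 2.50×10⁵ km

μ = GM = 6.674×10⁻¹¹ × 1.898×10²⁷ = 1.267×10¹⁷ m³/s².
r = 3.505×10⁸ m.
Vis-viva rearranged: 1/a = 2/r − v²/μ = 5.706×10⁻⁹ − 1.704×10⁻⁹ = 4.003×10⁻⁹ m⁻¹.
a = 2.498×10⁸ m = 2.4984×10⁵ km.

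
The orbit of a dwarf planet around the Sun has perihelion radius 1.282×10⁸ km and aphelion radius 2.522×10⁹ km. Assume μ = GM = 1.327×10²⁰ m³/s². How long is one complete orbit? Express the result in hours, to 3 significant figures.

T ≈ 231000 hours

Semi-major axis a = (r_p + r_a)/2 = (1.2820×10⁸ + 2.5220×10⁹)/2 = 1.3251×10⁹ km = 1.325×10¹² m.
By Kepler's third law T = 2π√(a³/μ) = 2π × 1.324×10⁸ = 8.320×10⁸ s.
= 2.311×10⁵ hours.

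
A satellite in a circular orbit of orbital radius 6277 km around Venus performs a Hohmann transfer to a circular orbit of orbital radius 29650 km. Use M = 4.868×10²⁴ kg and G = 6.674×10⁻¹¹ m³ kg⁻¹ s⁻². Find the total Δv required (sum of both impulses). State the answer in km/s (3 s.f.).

Δv_total ≈ 3.40 km/s

μ = GM = 6.674×10⁻¹¹ × 4.868×10²⁴ = 3.249×10¹⁴ m³/s².
r₁ = 6277 km = 6.277×10⁶ m.
r₂ = 29650 km = 2.965×10⁷ m.
Transfer ellipse a_t = (r₁ + r₂)/2 = 1.796×10⁷ m.
At r₁: circular v_c1 = √(μ/r₁) = 7194 m/s; transfer-periapsis v_p = √[μ(2/r₁ − 1/a_t)] = 9243 m/s.
Δv₁ = v_p − v_c1 = 2049 m/s.
At r₂: circular v_c2 = √(μ/r₂) = 3310 m/s; transfer-apoapsis v_a = √[μ(2/r₂ − 1/a_t)] = 1957 m/s.
Δv₂ = v_c2 − v_a = 1353 m/s.
Total Δv = Δv₁ + Δv₂ = 3402 m/s = 3.402 km/s.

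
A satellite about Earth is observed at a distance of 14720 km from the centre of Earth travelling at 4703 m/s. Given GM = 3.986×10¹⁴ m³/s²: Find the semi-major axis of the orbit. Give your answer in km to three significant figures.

r = 1.472×10⁷ m.
Specific orbital energy ε = v²/2 − μ/r = (4703)²/2 − 3.986×10¹⁴/1.472×10⁷ = -1.602×10⁷ J/kg.
Since ε = −μ/(2a), a = −μ/(2ε) = 1.244×10⁷ m = 12441 km.

a ≈ 12400 km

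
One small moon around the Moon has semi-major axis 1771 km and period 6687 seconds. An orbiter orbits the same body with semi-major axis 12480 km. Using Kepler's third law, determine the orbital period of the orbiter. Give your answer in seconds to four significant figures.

T₂ ≈ 1.251×10⁵ seconds

Kepler's third law: T² ∝ a³, so T₂ = T₁ (a₂/a₁)^(3/2).
a₂/a₁ = 7.047, (a₂/a₁)^(3/2) = 18.71.
T₂ = 6687 × 18.71 = 1.251×10⁵ seconds.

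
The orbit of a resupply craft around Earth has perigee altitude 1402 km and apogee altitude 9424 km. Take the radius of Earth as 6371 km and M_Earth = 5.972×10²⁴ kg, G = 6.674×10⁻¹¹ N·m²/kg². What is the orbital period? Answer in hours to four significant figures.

μ = GM = 6.674×10⁻¹¹ × 5.972×10²⁴ = 3.986×10¹⁴ m³/s².
r_p = 6371 + 1402 = 7773.0 km = 7.7730×10⁶ m.
r_a = 6371 + 9424 = 15795 km = 1.5795×10⁷ m.
Semi-major axis a = (r_p + r_a)/2 = (7773.0 + 15795)/2 = 11784 km = 1.178×10⁷ m.
By Kepler's third law T = 2π√(a³/μ) = 2π × 2.026×10³ = 1.273×10⁴ s.
= 3.536 hours.

T ≈ 3.536 hours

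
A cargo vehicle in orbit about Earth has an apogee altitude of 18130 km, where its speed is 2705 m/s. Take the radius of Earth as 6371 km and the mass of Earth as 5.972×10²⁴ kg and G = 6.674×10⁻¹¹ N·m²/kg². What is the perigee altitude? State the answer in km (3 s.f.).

μ = GM = 6.674×10⁻¹¹ × 5.972×10²⁴ = 3.986×10¹⁴ m³/s².
r_a = 6371 + 18130 = 24501 km = 2.450×10⁷ m.
Specific energy ε = v²/2 − μ/r = -1.261×10⁷ J/kg, so a = −μ/(2ε) = 1.580×10⁷ m.
The apsides satisfy r_p + r_a = 2a, so the perigee radius is 2a − r_a = 7.109×10⁶ m = 7109.0 km.
Perigee altitude = 7109.0 − 6371 = 737.96 km.

perigee altitude ≈ 738 km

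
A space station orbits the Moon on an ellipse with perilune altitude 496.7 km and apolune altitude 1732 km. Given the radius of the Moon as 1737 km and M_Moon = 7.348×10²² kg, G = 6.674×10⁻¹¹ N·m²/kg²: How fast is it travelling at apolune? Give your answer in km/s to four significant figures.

v ≈ 1.052 km/s

μ = GM = 6.674×10⁻¹¹ × 7.348×10²² = 4.904×10¹² m³/s².
r_p = 1737 + 496.7 = 2233.7 km = 2.2337×10⁶ m.
r_a = 1737 + 1732 = 3469.0 km = 3.4690×10⁶ m.
Semi-major axis a = (r_p + r_a)/2 = 2851.3 km = 2.851×10⁶ m.
Vis-viva: v² = μ(2/r − 1/a) = 4.904×10¹² × (5.765×10⁻⁷ − 3.507×10⁻⁷) = 1.107×10⁶ m²/s².
v = 1052 m/s = 1.052 km/s.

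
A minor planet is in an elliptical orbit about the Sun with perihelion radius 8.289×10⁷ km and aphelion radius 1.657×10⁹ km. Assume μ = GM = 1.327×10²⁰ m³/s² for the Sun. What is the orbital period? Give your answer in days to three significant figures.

Semi-major axis a = (r_p + r_a)/2 = (8.2890×10⁷ + 1.6570×10⁹)/2 = 8.6994×10⁸ km = 8.699×10¹¹ m.
By Kepler's third law T = 2π√(a³/μ) = 2π × 7.044×10⁷ = 4.426×10⁸ s.
= 5122 days.

T ≈ 5120 days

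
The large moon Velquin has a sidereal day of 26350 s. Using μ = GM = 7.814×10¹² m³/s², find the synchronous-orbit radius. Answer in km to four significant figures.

A synchronous orbit has period T, so by Kepler's third law a = (μT²/4π²)^(1/3).
μT²/4π² = 7.814×10¹² × (2.635×10⁴)² / 39.48 = 1.374×10²⁰ m³.
a = 5.160×10⁶ m = 5160.5 km.

r_sync ≈ 5160 km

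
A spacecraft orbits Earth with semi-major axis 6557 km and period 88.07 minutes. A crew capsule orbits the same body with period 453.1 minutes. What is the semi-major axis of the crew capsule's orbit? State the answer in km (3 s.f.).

a₂ ≈ 19500 km

Kepler's third law: a³ ∝ T², so a₂ = a₁ (T₂/T₁)^(2/3).
T₂/T₁ = 5.145, (T₂/T₁)^(2/3) = 2.980.
a₂ = 6557 × 2.980 = 19540 km.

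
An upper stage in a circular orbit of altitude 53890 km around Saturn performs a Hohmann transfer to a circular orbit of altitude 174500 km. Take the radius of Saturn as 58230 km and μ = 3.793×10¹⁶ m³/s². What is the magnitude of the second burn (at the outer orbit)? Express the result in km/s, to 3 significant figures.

Δv ≈ 2.47 km/s

r₁ = 58230 + 53890 = 112120 km = 1.1212×10⁸ m.
r₂ = 58230 + 174500 = 232730 km = 2.3273×10⁸ m.
Transfer ellipse a_t = (r₁ + r₂)/2 = 1.724×10⁸ m.
At r₁: circular v_c1 = √(μ/r₁) = 18390 m/s; transfer-perikrone v_p = √[μ(2/r₁ − 1/a_t)] = 21370 m/s.
At r₂: circular v_c2 = √(μ/r₂) = 12770 m/s; transfer-apokrone v_a = √[μ(2/r₂ − 1/a_t)] = 10290 m/s.
Δv₂ = v_c2 − v_a = 2472 m/s.
= 2.472 km/s.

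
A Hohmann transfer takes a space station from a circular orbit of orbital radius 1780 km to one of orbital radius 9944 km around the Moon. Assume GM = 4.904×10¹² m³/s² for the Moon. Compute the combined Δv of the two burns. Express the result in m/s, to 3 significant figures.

r₁ = 1780 km = 1.780×10⁶ m.
r₂ = 9944 km = 9.944×10⁶ m.
Transfer ellipse a_t = (r₁ + r₂)/2 = 5.862×10⁶ m.
At r₁: circular v_c1 = √(μ/r₁) = 1660 m/s; transfer-perilune v_p = √[μ(2/r₁ − 1/a_t)] = 2162 m/s.
Δv₁ = v_p − v_c1 = 502.0 m/s.
At r₂: circular v_c2 = √(μ/r₂) = 702.3 m/s; transfer-apolune v_a = √[μ(2/r₂ − 1/a_t)] = 387.0 m/s.
Δv₂ = v_c2 − v_a = 315.3 m/s.
Total Δv = Δv₁ + Δv₂ = 817.3 m/s.

Δv_total ≈ 817 m/s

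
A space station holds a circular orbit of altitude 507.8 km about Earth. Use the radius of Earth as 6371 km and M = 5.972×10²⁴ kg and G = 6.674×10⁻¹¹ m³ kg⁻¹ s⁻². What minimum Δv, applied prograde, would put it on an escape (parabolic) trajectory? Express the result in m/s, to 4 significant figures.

μ = GM = 6.674×10⁻¹¹ × 5.972×10²⁴ = 3.986×10¹⁴ m³/s².
r = 6371 + 507.8 = 6878.8 km = 6.8788×10⁶ m.
Circular speed v_c = √(μ/r) = 7612 m/s.
Escape speed v_esc = √(2μ/r) = √2 × v_c = 10760 m/s.
Δv = v_esc − v_c = 3153 m/s.

Δv ≈ 3153 m/s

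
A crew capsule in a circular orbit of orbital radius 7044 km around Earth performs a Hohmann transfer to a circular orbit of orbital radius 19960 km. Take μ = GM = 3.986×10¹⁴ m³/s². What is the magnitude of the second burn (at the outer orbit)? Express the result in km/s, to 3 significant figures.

r₁ = 7044 km = 7.044×10⁶ m.
r₂ = 19960 km = 1.996×10⁷ m.
Transfer ellipse a_t = (r₁ + r₂)/2 = 1.350×10⁷ m.
At r₁: circular v_c1 = √(μ/r₁) = 7522 m/s; transfer-perigee v_p = √[μ(2/r₁ − 1/a_t)] = 9146 m/s.
At r₂: circular v_c2 = √(μ/r₂) = 4469 m/s; transfer-apogee v_a = √[μ(2/r₂ − 1/a_t)] = 3228 m/s.
Δv₂ = v_c2 − v_a = 1241 m/s.
= 1.241 km/s.

Δv ≈ 1.24 km/s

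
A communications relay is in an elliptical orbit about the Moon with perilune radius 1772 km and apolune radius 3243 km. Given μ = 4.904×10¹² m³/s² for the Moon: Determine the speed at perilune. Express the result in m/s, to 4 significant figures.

Semi-major axis a = (r_p + r_a)/2 = 2507.5 km = 2.508×10⁶ m.
Vis-viva: v² = μ(2/r − 1/a) = 4.904×10¹² × (1.129×10⁻⁶ − 3.988×10⁻⁷) = 3.579×10⁶ m²/s².
v = 1892 m/s.

v ≈ 1892 m/s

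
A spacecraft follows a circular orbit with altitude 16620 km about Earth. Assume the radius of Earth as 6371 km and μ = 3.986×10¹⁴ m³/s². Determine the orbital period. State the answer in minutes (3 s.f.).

T ≈ 578 minutes

r = 6371 + 16620 = 22991 km = 2.2991×10⁷ m.
Kepler's third law: T = 2π√(r³/μ) = 2π√((2.299×10⁷)³ / 3.986×10¹⁴).
r³/μ = 3.049×10⁷ s², so T = 2π × 5.522×10³ = 3.469×10⁴ s.
Converting: 3.469×10⁴ s ÷ 60.00 = 578.2 minutes.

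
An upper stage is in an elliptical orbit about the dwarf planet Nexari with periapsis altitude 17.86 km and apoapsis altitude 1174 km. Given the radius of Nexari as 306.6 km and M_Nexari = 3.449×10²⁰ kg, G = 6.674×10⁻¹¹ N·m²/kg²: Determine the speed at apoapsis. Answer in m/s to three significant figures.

μ = GM = 6.674×10⁻¹¹ × 3.449×10²⁰ = 2.302×10¹⁰ m³/s².
r_p = 306.6 + 17.86 = 324.46 km = 3.2446×10⁵ m.
r_a = 306.6 + 1174 = 1480.6 km = 1.4806×10⁶ m.
Semi-major axis a = (r_p + r_a)/2 = 902.53 km = 9.025×10⁵ m.
Vis-viva: v² = μ(2/r − 1/a) = 2.302×10¹⁰ × (1.351×10⁻⁶ − 1.108×10⁻⁶) = 5.589×10³ m²/s².
v = 74.76 m/s.

v ≈ 74.8 m/s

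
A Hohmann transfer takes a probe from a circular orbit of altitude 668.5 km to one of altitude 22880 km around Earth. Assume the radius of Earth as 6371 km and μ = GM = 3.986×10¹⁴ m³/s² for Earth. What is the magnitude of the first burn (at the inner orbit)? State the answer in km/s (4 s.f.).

r₁ = 6371 + 668.5 = 7039.5 km = 7.0395×10⁶ m.
r₂ = 6371 + 22880 = 29251 km = 2.9251×10⁷ m.
Transfer ellipse a_t = (r₁ + r₂)/2 = 1.815×10⁷ m.
At r₁: circular v_c1 = √(μ/r₁) = 7525 m/s; transfer-perigee v_p = √[μ(2/r₁ − 1/a_t)] = 9554 m/s.
Δv₁ = v_p − v_c1 = 2029 m/s.
= 2.029 km/s.

Δv ≈ 2.029 km/s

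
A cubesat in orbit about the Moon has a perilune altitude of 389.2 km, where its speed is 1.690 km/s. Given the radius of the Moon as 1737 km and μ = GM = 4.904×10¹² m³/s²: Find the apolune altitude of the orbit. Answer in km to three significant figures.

apolune altitude ≈ 1720 km

r_p = 1737 + 389.2 = 2126.2 km = 2.126×10⁶ m.
Specific energy ε = v²/2 − μ/r = -8.784×10⁵ J/kg, so a = −μ/(2ε) = 2.791×10⁶ m.
The apsides satisfy r_p + r_a = 2a, so the apolune radius is 2a − r_p = 3.457×10⁶ m = 3456.6 km.
Apolune altitude = 3456.6 − 1737 = 1719.6 km.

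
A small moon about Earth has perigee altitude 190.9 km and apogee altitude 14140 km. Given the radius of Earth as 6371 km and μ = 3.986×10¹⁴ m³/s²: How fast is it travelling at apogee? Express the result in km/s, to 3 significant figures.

v ≈ 3.07 km/s

r_p = 6371 + 190.9 = 6561.9 km = 6.5619×10⁶ m.
r_a = 6371 + 14140 = 20511 km = 2.0511×10⁷ m.
Semi-major axis a = (r_p + r_a)/2 = 13536 km = 1.354×10⁷ m.
Vis-viva: v² = μ(2/r − 1/a) = 3.986×10¹⁴ × (9.751×10⁻⁸ − 7.387×10⁻⁸) = 9.421×10⁶ m²/s².
v = 3069 m/s = 3.069 km/s.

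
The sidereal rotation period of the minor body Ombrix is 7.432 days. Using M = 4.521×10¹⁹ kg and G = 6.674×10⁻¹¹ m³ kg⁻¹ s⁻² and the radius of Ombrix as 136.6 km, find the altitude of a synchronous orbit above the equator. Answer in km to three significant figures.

μ = GM = 6.674×10⁻¹¹ × 4.521×10¹⁹ = 3.017×10⁹ m³/s².
T = 7.432 days = 6.421×10⁵ s.
A synchronous orbit has period T, so by Kepler's third law a = (μT²/4π²)^(1/3).
μT²/4π² = 3.017×10⁹ × (6.421×10⁵)² / 39.48 = 3.151×10¹⁹ m³.
a = 3.159×10⁶ m = 3158.6 km.
Altitude h = a − R = 3158.6 − 136.6 = 3022.0 km.

h_sync ≈ 3020 km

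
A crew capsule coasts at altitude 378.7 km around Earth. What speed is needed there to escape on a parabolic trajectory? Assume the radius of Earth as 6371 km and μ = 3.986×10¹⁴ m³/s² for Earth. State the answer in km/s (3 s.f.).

v_esc ≈ 10.9 km/s

r = 6371 + 378.7 = 6749.7 km = 6.7497×10⁶ m.
Escape speed v_esc = √(2μ/r) = √(2 × 3.986×10¹⁴ / 6.750×10⁶) = √(1.181×10⁸) = 10870 m/s.
= 10.87 km/s.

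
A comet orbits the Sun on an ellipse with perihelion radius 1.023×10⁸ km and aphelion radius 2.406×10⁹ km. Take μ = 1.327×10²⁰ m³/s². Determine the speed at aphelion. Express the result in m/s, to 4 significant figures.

Semi-major axis a = (r_p + r_a)/2 = 1.2542×10⁹ km = 1.254×10¹² m.
Vis-viva: v² = μ(2/r − 1/a) = 1.327×10²⁰ × (8.313×10⁻¹³ − 7.974×10⁻¹³) = 4.499×10⁶ m²/s².
v = 2121 m/s.

v ≈ 2121 m/s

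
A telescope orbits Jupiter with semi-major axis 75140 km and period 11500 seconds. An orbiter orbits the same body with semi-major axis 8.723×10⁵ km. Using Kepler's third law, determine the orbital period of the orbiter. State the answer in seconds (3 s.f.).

Kepler's third law: T² ∝ a³, so T₂ = T₁ (a₂/a₁)^(3/2).
a₂/a₁ = 11.61, (a₂/a₁)^(3/2) = 39.55.
T₂ = 11500 × 39.55 = 4.549×10⁵ seconds.

T₂ ≈ 4.55×10⁵ seconds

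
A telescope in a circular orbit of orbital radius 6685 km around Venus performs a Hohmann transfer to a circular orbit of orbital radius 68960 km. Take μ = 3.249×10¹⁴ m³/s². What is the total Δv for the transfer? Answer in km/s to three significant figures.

Δv_total ≈ 3.70 km/s

r₁ = 6685 km = 6.685×10⁶ m.
r₂ = 68960 km = 6.896×10⁷ m.
Transfer ellipse a_t = (r₁ + r₂)/2 = 3.782×10⁷ m.
At r₁: circular v_c1 = √(μ/r₁) = 6971 m/s; transfer-periapsis v_p = √[μ(2/r₁ − 1/a_t)] = 9413 m/s.
Δv₁ = v_p − v_c1 = 2442 m/s.
At r₂: circular v_c2 = √(μ/r₂) = 2171 m/s; transfer-apoapsis v_a = √[μ(2/r₂ − 1/a_t)] = 912.5 m/s.
Δv₂ = v_c2 − v_a = 1258 m/s.
Total Δv = Δv₁ + Δv₂ = 3700 m/s = 3.700 km/s.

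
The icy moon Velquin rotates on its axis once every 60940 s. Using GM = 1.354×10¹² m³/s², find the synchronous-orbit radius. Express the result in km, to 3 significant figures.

A synchronous orbit has period T, so by Kepler's third law a = (μT²/4π²)^(1/3).
μT²/4π² = 1.354×10¹² × (6.094×10⁴)² / 39.48 = 1.274×10²⁰ m³.
a = 5.031×10⁶ m = 5031.4 km.

r_sync ≈ 5030 km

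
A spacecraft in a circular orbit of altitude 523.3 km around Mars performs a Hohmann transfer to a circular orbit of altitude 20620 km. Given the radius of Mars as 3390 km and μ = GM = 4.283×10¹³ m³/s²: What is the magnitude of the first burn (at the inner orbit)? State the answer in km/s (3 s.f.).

r₁ = 3390 + 523.3 = 3913.3 km = 3.9133×10⁶ m.
r₂ = 3390 + 20620 = 24010 km = 2.4010×10⁷ m.
Transfer ellipse a_t = (r₁ + r₂)/2 = 1.396×10⁷ m.
At r₁: circular v_c1 = √(μ/r₁) = 3308 m/s; transfer-periapsis v_p = √[μ(2/r₁ − 1/a_t)] = 4338 m/s.
Δv₁ = v_p − v_c1 = 1030 m/s.
= 1.030 km/s.

Δv ≈ 1.03 km/s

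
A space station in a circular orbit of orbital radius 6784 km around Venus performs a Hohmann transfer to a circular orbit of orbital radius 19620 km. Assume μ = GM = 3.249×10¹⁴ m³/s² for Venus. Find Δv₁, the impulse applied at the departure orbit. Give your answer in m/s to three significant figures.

r₁ = 6784 km = 6.784×10⁶ m.
r₂ = 19620 km = 1.962×10⁷ m.
Transfer ellipse a_t = (r₁ + r₂)/2 = 1.320×10⁷ m.
At r₁: circular v_c1 = √(μ/r₁) = 6920 m/s; transfer-periapsis v_p = √[μ(2/r₁ − 1/a_t)] = 8436 m/s.
Δv₁ = v_p − v_c1 = 1516 m/s.

Δv ≈ 1520 m/s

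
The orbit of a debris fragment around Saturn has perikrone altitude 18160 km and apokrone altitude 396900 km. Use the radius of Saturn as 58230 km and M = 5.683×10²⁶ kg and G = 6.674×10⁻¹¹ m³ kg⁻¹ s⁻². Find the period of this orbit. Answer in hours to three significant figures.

μ = GM = 6.674×10⁻¹¹ × 5.683×10²⁶ = 3.793×10¹⁶ m³/s².
r_p = 58230 + 18160 = 76390 km = 7.6390×10⁷ m.
r_a = 58230 + 396900 = 455130 km = 4.5513×10⁸ m.
Semi-major axis a = (r_p + r_a)/2 = (76390 + 4.5513×10⁵)/2 = 2.6576×10⁵ km = 2.658×10⁸ m.
By Kepler's third law T = 2π√(a³/μ) = 2π × 2.225×10⁴ = 1.398×10⁵ s.
= 38.83 hours.

T ≈ 38.8 hours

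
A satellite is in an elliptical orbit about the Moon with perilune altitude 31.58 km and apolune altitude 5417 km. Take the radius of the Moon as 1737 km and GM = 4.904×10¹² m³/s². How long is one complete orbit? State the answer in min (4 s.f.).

T ≈ 445.6 min

r_p = 1737 + 31.58 = 1768.6 km = 1.7686×10⁶ m.
r_a = 1737 + 5417 = 7154.0 km = 7.1540×10⁶ m.
Semi-major axis a = (r_p + r_a)/2 = (1768.6 + 7154.0)/2 = 4461.3 km = 4.461×10⁶ m.
By Kepler's third law T = 2π√(a³/μ) = 2π × 4.255×10³ = 2.674×10⁴ s.
= 445.6 min.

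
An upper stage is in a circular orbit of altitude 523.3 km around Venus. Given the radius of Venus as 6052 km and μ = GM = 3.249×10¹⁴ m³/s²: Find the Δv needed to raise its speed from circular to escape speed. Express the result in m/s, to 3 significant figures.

Δv ≈ 2910 m/s

r = 6052 + 523.3 = 6575.3 km = 6.5753×10⁶ m.
Circular speed v_c = √(μ/r) = 7029 m/s.
Escape speed v_esc = √(2μ/r) = √2 × v_c = 9941 m/s.
Δv = v_esc − v_c = 2912 m/s.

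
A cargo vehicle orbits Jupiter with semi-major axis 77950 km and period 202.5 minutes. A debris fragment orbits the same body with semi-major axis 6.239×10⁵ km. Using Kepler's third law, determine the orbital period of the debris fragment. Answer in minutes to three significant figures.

T₂ ≈ 4590 minutes

Kepler's third law: T² ∝ a³, so T₂ = T₁ (a₂/a₁)^(3/2).
a₂/a₁ = 8.004, (a₂/a₁)^(3/2) = 22.64.
T₂ = 202.5 × 22.64 = 4585 minutes.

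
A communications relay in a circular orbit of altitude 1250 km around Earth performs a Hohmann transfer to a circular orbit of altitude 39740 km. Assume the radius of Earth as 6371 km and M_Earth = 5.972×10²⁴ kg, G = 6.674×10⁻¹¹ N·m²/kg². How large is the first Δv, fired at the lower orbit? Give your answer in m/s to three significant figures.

Δv ≈ 2240 m/s

μ = GM = 6.674×10⁻¹¹ × 5.972×10²⁴ = 3.986×10¹⁴ m³/s².
r₁ = 6371 + 1250 = 7621.0 km = 7.6210×10⁶ m.
r₂ = 6371 + 39740 = 46111 km = 4.6111×10⁷ m.
Transfer ellipse a_t = (r₁ + r₂)/2 = 2.687×10⁷ m.
At r₁: circular v_c1 = √(μ/r₁) = 7232 m/s; transfer-perigee v_p = √[μ(2/r₁ − 1/a_t)] = 9474 m/s.
Δv₁ = v_p − v_c1 = 2243 m/s.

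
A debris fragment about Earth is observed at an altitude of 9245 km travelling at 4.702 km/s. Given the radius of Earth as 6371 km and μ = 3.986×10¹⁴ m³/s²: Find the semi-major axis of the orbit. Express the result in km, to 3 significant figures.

a ≈ 13800 km

r = 6371 + 9245 = 15616 km = 1.562×10⁷ m.
Vis-viva rearranged: 1/a = 2/r − v²/μ = 1.281×10⁻⁷ − 5.547×10⁻⁸ = 7.261×10⁻⁸ m⁻¹.
a = 1.377×10⁷ m = 13773 km.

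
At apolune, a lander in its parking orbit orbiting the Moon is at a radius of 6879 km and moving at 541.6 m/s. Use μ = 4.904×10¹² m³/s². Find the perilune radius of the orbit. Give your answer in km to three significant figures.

perilune radius ≈ 1780 km

r_a = 6.879×10⁶ m.
Specific energy ε = v²/2 − μ/r = -5.662×10⁵ J/kg, so a = −μ/(2ε) = 4.330×10⁶ m.
The apsides satisfy r_p + r_a = 2a, so the perilune radius is 2a − r_a = 1.782×10⁶ m = 1781.8 km.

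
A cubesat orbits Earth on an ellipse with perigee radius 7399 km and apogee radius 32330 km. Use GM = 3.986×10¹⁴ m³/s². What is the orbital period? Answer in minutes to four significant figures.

Semi-major axis a = (r_p + r_a)/2 = (7399.0 + 32330)/2 = 19864 km = 1.986×10⁷ m.
By Kepler's third law T = 2π√(a³/μ) = 2π × 4.435×10³ = 2.786×10⁴ s.
= 464.4 minutes.

T ≈ 464.4 minutes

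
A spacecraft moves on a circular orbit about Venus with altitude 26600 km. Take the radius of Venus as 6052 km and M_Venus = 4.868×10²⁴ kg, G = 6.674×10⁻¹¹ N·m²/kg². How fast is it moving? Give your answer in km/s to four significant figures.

v ≈ 3.154 km/s

μ = GM = 6.674×10⁻¹¹ × 4.868×10²⁴ = 3.249×10¹⁴ m³/s².
r = 6052 + 26600 = 32652 km = 3.2652×10⁷ m.
For a circular orbit v = √(μ/r) = √(3.249×10¹⁴ / 3.265×10⁷) = √(9.950×10⁶) = 3154 m/s.
That is 3.154 km/s.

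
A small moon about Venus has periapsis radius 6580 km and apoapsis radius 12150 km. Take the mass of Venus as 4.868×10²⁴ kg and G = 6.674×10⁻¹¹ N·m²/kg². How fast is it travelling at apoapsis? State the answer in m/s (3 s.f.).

v ≈ 4330 m/s

μ = GM = 6.674×10⁻¹¹ × 4.868×10²⁴ = 3.249×10¹⁴ m³/s².
Semi-major axis a = (r_p + r_a)/2 = 9365.0 km = 9.365×10⁶ m.
Vis-viva: v² = μ(2/r − 1/a) = 3.249×10¹⁴ × (1.646×10⁻⁷ − 1.068×10⁻⁷) = 1.879×10⁷ m²/s².
v = 4335 m/s.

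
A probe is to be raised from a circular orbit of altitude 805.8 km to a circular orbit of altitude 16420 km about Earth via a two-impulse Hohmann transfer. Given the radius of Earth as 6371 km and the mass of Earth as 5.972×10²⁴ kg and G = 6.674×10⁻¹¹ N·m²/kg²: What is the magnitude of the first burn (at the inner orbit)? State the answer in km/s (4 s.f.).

Δv ≈ 1.739 km/s

μ = GM = 6.674×10⁻¹¹ × 5.972×10²⁴ = 3.986×10¹⁴ m³/s².
r₁ = 6371 + 805.8 = 7176.8 km = 7.1768×10⁶ m.
r₂ = 6371 + 16420 = 22791 km = 2.2791×10⁷ m.
Transfer ellipse a_t = (r₁ + r₂)/2 = 1.498×10⁷ m.
At r₁: circular v_c1 = √(μ/r₁) = 7452 m/s; transfer-perigee v_p = √[μ(2/r₁ − 1/a_t)] = 9191 m/s.
Δv₁ = v_p − v_c1 = 1739 m/s.
= 1.739 km/s.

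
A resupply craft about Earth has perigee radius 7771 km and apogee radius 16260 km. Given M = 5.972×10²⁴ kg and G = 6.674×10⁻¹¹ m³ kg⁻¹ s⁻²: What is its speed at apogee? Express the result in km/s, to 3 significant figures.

v ≈ 3.98 km/s

μ = GM = 6.674×10⁻¹¹ × 5.972×10²⁴ = 3.986×10¹⁴ m³/s².
Semi-major axis a = (r_p + r_a)/2 = 12016 km = 1.202×10⁷ m.
Vis-viva: v² = μ(2/r − 1/a) = 3.986×10¹⁴ × (1.230×10⁻⁷ − 8.323×10⁻⁸) = 1.585×10⁷ m²/s².
v = 3982 m/s = 3.982 km/s.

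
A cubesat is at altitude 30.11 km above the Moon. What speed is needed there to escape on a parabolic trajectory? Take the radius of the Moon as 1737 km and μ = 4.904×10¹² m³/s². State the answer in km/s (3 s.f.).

v_esc ≈ 2.36 km/s

r = 1737 + 30.11 = 1767.1 km = 1.7671×10⁶ m.
Escape speed v_esc = √(2μ/r) = √(2 × 4.904×10¹² / 1.767×10⁶) = √(5.550×10⁶) = 2356 m/s.
= 2.356 km/s.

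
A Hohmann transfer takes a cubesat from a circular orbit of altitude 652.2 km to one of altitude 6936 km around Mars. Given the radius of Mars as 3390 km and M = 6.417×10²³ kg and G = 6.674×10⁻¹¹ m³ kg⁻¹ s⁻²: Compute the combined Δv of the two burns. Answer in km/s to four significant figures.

Δv_total ≈ 1.156 km/s

μ = GM = 6.674×10⁻¹¹ × 6.417×10²³ = 4.283×10¹³ m³/s².
r₁ = 3390 + 652.2 = 4042.2 km = 4.0422×10⁶ m.
r₂ = 3390 + 6936 = 10326 km = 1.0326×10⁷ m.
Transfer ellipse a_t = (r₁ + r₂)/2 = 7.184×10⁶ m.
At r₁: circular v_c1 = √(μ/r₁) = 3255 m/s; transfer-periapsis v_p = √[μ(2/r₁ − 1/a_t)] = 3902 m/s.
Δv₁ = v_p − v_c1 = 647.4 m/s.
At r₂: circular v_c2 = √(μ/r₂) = 2037 m/s; transfer-apoapsis v_a = √[μ(2/r₂ − 1/a_t)] = 1528 m/s.
Δv₂ = v_c2 − v_a = 508.9 m/s.
Total Δv = Δv₁ + Δv₂ = 1156 m/s = 1.156 km/s.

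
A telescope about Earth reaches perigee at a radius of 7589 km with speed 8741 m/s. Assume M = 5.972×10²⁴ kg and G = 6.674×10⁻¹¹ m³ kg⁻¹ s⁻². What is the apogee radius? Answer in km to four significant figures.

apogee radius ≈ 20250 km

μ = GM = 6.674×10⁻¹¹ × 5.972×10²⁴ = 3.986×10¹⁴ m³/s².
r_p = 7.589×10⁶ m.
Specific energy ε = v²/2 − μ/r = -1.432×10⁷ J/kg, so a = −μ/(2ε) = 1.392×10⁷ m.
The apsides satisfy r_p + r_a = 2a, so the apogee radius is 2a − r_p = 2.025×10⁷ m = 20250 km.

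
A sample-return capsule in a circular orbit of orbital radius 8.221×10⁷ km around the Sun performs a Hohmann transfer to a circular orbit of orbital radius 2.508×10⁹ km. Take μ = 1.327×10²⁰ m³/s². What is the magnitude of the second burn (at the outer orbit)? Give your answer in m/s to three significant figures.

r₁ = 8.221×10⁷ km = 8.221×10¹⁰ m.
r₂ = 2.508×10⁹ km = 2.508×10¹² m.
Transfer ellipse a_t = (r₁ + r₂)/2 = 1.295×10¹² m.
At r₁: circular v_c1 = √(μ/r₁) = 40180 m/s; transfer-perihelion v_p = √[μ(2/r₁ − 1/a_t)] = 55910 m/s.
At r₂: circular v_c2 = √(μ/r₂) = 7274 m/s; transfer-aphelion v_a = √[μ(2/r₂ − 1/a_t)] = 1833 m/s.
Δv₂ = v_c2 − v_a = 5441 m/s.

Δv ≈ 5440 m/s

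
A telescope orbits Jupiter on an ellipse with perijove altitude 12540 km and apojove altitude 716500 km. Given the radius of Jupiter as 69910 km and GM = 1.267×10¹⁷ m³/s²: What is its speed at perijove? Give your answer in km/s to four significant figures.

r_p = 69910 + 12540 = 82450 km = 8.2450×10⁷ m.
r_a = 69910 + 716500 = 786410 km = 7.8641×10⁸ m.
Semi-major axis a = (r_p + r_a)/2 = 4.3443×10⁵ km = 4.344×10⁸ m.
Vis-viva: v² = μ(2/r − 1/a) = 1.267×10¹⁷ × (2.426×10⁻⁸ − 2.302×10⁻⁹) = 2.782×10⁹ m²/s².
v = 52740 m/s = 52.74 km/s.

v ≈ 52.74 km/s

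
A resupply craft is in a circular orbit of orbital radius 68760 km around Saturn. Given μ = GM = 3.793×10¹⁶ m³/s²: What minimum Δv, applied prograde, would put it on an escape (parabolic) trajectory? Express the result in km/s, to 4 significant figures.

r = 68760 km = 6.876×10⁷ m.
Circular speed v_c = √(μ/r) = 23490 m/s.
Escape speed v_esc = √(2μ/r) = √2 × v_c = 33220 m/s.
Δv = v_esc − v_c = 9729 m/s = 9.729 km/s.

Δv ≈ 9.729 km/s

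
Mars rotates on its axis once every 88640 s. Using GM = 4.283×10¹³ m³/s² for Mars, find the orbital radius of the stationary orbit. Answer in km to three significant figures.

r_sync ≈ 20400 km

A synchronous orbit has period T, so by Kepler's third law a = (μT²/4π²)^(1/3).
μT²/4π² = 4.283×10¹³ × (8.864×10⁴)² / 39.48 = 8.524×10²¹ m³.
a = 2.043×10⁷ m = 20428 km.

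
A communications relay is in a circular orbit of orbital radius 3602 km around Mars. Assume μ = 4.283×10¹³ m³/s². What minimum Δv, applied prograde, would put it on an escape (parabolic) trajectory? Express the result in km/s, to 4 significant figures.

Δv ≈ 1.428 km/s

r = 3602 km = 3.602×10⁶ m.
Circular speed v_c = √(μ/r) = 3448 m/s.
Escape speed v_esc = √(2μ/r) = √2 × v_c = 4877 m/s.
Δv = v_esc − v_c = 1428 m/s = 1.428 km/s.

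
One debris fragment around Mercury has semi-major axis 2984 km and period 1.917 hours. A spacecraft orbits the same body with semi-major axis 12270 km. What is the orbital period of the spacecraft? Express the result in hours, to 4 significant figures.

T₂ ≈ 15.98 hours

Kepler's third law: T² ∝ a³, so T₂ = T₁ (a₂/a₁)^(3/2).
a₂/a₁ = 4.112, (a₂/a₁)^(3/2) = 8.338.
T₂ = 1.917 × 8.338 = 15.98 hours.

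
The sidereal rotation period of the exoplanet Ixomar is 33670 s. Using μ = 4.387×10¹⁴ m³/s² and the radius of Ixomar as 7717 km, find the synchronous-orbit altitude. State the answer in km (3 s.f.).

A synchronous orbit has period T, so by Kepler's third law a = (μT²/4π²)^(1/3).
μT²/4π² = 4.387×10¹⁴ × (3.367×10⁴)² / 39.48 = 1.260×10²² m³.
a = 2.327×10⁷ m = 23268 km.
Altitude h = a − R = 23268 − 7717 = 15551 km.

h_sync ≈ 15600 km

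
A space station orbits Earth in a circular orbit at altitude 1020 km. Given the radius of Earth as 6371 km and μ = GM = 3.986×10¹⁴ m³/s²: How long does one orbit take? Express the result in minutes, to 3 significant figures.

r = 6371 + 1020 = 7391.0 km = 7.3910×10⁶ m.
Kepler's third law: T = 2π√(r³/μ) = 2π√((7.391×10⁶)³ / 3.986×10¹⁴).
r³/μ = 1.013×10⁶ s², so T = 2π × 1.006×10³ = 6.324×10³ s.
Converting: 6.324×10³ s ÷ 60.00 = 105.4 minutes.

T ≈ 105 minutes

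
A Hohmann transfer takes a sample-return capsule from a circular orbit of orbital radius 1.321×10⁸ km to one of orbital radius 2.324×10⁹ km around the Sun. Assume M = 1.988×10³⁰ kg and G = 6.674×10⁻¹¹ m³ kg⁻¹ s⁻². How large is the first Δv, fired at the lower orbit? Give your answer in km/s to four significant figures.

Δv ≈ 11.91 km/s

μ = GM = 6.674×10⁻¹¹ × 1.988×10³⁰ = 1.327×10²⁰ m³/s².
r₁ = 1.321×10⁸ km = 1.321×10¹¹ m.
r₂ = 2.324×10⁹ km = 2.324×10¹² m.
Transfer ellipse a_t = (r₁ + r₂)/2 = 1.228×10¹² m.
At r₁: circular v_c1 = √(μ/r₁) = 31690 m/s; transfer-perihelion v_p = √[μ(2/r₁ − 1/a_t)] = 43600 m/s.
Δv₁ = v_p − v_c1 = 11910 m/s.
= 11.91 km/s.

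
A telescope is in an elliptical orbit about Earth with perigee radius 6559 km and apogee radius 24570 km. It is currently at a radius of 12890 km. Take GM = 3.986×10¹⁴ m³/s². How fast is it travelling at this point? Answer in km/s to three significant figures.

Semi-major axis a = (r_p + r_a)/2 = 15564 km = 1.556×10⁷ m.
Vis-viva: v² = μ(2/r − 1/a) = 3.986×10¹⁴ × (1.552×10⁻⁷ − 6.425×10⁻⁸) = 3.624×10⁷ m²/s².
v = 6020 m/s = 6.020 km/s.

v ≈ 6.02 km/s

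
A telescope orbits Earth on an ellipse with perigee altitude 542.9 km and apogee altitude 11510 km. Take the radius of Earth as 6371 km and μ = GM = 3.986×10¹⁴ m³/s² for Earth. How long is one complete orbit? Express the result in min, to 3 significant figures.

r_p = 6371 + 542.9 = 6913.9 km = 6.9139×10⁶ m.
r_a = 6371 + 11510 = 17881 km = 1.7881×10⁷ m.
Semi-major axis a = (r_p + r_a)/2 = (6913.9 + 17881)/2 = 12397 km = 1.240×10⁷ m.
By Kepler's third law T = 2π√(a³/μ) = 2π × 2.186×10³ = 1.374×10⁴ s.
= 229.0 min.

T ≈ 229 min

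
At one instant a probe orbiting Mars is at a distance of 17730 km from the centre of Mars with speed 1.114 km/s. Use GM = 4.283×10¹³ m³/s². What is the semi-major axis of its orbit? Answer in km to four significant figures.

a ≈ 11930 km

r = 1.773×10⁷ m.
Specific orbital energy ε = v²/2 − μ/r = (1114)²/2 − 4.283×10¹³/1.773×10⁷ = -1.795×10⁶ J/kg.
Since ε = −μ/(2a), a = −μ/(2ε) = 1.193×10⁷ m = 11929 km.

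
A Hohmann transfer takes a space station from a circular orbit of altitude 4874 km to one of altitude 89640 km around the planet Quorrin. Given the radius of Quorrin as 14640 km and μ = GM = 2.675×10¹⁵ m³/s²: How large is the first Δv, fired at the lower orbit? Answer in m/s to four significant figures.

Δv ≈ 3489 m/s

r₁ = 14640 + 4874 = 19514 km = 1.9514×10⁷ m.
r₂ = 14640 + 89640 = 104280 km = 1.0428×10⁸ m.
Transfer ellipse a_t = (r₁ + r₂)/2 = 6.190×10⁷ m.
At r₁: circular v_c1 = √(μ/r₁) = 11710 m/s; transfer-periapsis v_p = √[μ(2/r₁ − 1/a_t)] = 15200 m/s.
Δv₁ = v_p − v_c1 = 3489 m/s.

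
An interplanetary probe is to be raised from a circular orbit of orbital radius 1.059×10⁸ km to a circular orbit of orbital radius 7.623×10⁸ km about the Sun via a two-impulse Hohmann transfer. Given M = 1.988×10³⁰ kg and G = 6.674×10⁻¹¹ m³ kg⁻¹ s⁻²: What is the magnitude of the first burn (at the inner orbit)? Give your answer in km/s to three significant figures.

μ = GM = 6.674×10⁻¹¹ × 1.988×10³⁰ = 1.327×10²⁰ m³/s².
r₁ = 1.059×10⁸ km = 1.059×10¹¹ m.
r₂ = 7.623×10⁸ km = 7.623×10¹¹ m.
Transfer ellipse a_t = (r₁ + r₂)/2 = 4.341×10¹¹ m.
At r₁: circular v_c1 = √(μ/r₁) = 35400 m/s; transfer-perihelion v_p = √[μ(2/r₁ − 1/a_t)] = 46910 m/s.
Δv₁ = v_p − v_c1 = 11510 m/s.
= 11.51 km/s.

Δv ≈ 11.5 km/s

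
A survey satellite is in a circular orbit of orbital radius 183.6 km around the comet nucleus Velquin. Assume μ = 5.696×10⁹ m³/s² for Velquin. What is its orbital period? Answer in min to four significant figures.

r = 183.6 km = 1.836×10⁵ m.
Kepler's third law: T = 2π√(r³/μ) = 2π√((1.836×10⁵)³ / 5.696×10⁹).
r³/μ = 1.087×10⁶ s², so T = 2π × 1.042×10³ = 6.549×10³ s.
Converting: 6.549×10³ s ÷ 60.00 = 109.2 min.

T ≈ 109.2 min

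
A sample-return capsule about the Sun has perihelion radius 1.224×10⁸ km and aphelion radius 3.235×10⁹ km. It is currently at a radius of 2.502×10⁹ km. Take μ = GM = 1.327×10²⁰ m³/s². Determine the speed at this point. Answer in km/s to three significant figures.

Semi-major axis a = (r_p + r_a)/2 = 1.6787×10⁹ km = 1.679×10¹² m.
Vis-viva: v² = μ(2/r − 1/a) = 1.327×10²⁰ × (7.994×10⁻¹³ − 5.957×10⁻¹³) = 2.703×10⁷ m²/s².
v = 5199 m/s = 5.199 km/s.

v ≈ 5.20 km/s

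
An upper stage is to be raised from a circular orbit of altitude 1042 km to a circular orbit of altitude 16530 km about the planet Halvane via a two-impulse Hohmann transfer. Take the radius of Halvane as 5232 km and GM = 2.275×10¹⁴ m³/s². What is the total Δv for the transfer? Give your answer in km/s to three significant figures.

Δv_total ≈ 2.55 km/s

r₁ = 5232 + 1042 = 6274.0 km = 6.2740×10⁶ m.
r₂ = 5232 + 16530 = 21762 km = 2.1762×10⁷ m.
Transfer ellipse a_t = (r₁ + r₂)/2 = 1.402×10⁷ m.
At r₁: circular v_c1 = √(μ/r₁) = 6022 m/s; transfer-periapsis v_p = √[μ(2/r₁ − 1/a_t)] = 7503 m/s.
Δv₁ = v_p − v_c1 = 1481 m/s.
At r₂: circular v_c2 = √(μ/r₂) = 3233 m/s; transfer-apoapsis v_a = √[μ(2/r₂ − 1/a_t)] = 2163 m/s.
Δv₂ = v_c2 − v_a = 1070 m/s.
Total Δv = Δv₁ + Δv₂ = 2551 m/s = 2.551 km/s.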